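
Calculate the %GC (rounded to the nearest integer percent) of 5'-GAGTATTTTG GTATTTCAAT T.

24%

Scanning the sequence gives A=5, T=11, C=1, G=4.
G+C = 4 + 1 = 5 out of 21 bases
%GC = 5/21 × 100 = 23.81% ≈ 24%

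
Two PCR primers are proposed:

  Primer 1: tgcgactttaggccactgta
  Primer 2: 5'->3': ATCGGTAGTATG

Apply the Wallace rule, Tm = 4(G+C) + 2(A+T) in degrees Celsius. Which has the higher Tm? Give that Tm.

Primer 1: A+T=10, G+C=10 → Tm = 2(10)+4(10) = 60°C
Primer 2: A+T=7, G+C=5 → Tm = 2(7)+4(5) = 34°C
60°C vs 34°C → primer 1 is higher.

Primer 1, 60°C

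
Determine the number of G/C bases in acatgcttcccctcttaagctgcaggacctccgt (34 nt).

Base counts: A=6, C=13, T=9, G=6
G+C = 6 + 13 = 19

19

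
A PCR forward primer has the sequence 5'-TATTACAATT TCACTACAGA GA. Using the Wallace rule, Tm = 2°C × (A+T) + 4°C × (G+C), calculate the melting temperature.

Scanning the sequence gives A=9, G=2, T=7, C=4.
AT pairs contribute 16, GC pairs contribute 6.
Tm = 4·6 + 2·16 = 24 + 32 = 56°C

56°C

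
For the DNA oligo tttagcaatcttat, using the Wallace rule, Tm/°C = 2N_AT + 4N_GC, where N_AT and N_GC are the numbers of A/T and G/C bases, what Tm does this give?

Base counts: G=1, C=2, T=7, A=4
AT pairs contribute 11, GC pairs contribute 3.
Tm = 2(11) + 4(3) = 22 + 12 = 34°C

34°C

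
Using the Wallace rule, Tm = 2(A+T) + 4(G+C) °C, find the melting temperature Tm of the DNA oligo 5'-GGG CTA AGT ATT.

Scanning the sequence gives C=1, T=4, A=3, G=4.
A+T = 7, G+C = 5
Tm = 2×7 + 4×5 = 34°C

34°C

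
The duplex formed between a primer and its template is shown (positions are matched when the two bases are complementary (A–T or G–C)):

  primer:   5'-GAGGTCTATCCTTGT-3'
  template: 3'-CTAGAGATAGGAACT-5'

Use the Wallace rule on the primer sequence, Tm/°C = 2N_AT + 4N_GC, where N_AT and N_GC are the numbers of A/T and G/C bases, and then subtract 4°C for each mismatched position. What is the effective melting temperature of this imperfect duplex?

Primer base counts: A=2, T=6, G=4, C=3 → A+T=8, G+C=7
Perfect-match Tm = 2(8) + 4(7) = 16 + 28 = 44°C
Mismatches (positions where the bases are not complementary): 3 (at positions 3, 4, 15)
Effective Tm = 44 − 3×4 = 44 − 12 = 32°C

32°C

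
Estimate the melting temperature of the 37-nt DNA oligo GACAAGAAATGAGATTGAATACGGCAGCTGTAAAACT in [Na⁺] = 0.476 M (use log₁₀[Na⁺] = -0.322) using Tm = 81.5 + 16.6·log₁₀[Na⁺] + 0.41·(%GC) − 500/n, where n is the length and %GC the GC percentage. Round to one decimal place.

78.2°C

Length n = 37. Base counts: T=7, G=9, A=16, C=5
G+C = 14, so %GC = 14/37 × 100 = 37.838%
Salt term: 16.6 × (-0.322) = -5.345
GC term: 0.41 × 37.838 = 15.514; length term: −500/37 = −13.514
Tm = 81.5 + (-5.345) + 15.514 − 13.514 = 78.155 → 78.2°C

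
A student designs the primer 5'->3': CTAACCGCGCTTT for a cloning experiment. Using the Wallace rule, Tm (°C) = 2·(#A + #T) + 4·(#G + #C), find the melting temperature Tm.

Counting bases: C=5, A=2, T=4, G=2
A+T = 6, G+C = 7
Tm = 2×6 + 4×7 = 40°C

40°C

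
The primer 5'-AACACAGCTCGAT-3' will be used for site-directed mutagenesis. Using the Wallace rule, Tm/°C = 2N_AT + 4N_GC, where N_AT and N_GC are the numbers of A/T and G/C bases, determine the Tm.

38°C

Base counts: C=4, A=5, G=2, T=2
So N_AT = 7 and N_GC = 6.
Tm = 2(7) + 4(6) = 14 + 24 = 38°C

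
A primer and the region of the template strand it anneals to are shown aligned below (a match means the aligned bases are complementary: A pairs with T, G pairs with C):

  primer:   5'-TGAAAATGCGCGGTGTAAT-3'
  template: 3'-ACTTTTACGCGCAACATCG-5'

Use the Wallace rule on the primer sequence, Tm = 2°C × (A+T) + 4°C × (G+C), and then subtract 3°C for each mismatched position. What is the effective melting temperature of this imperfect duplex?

Primer base counts: A=6, T=5, G=6, C=2 → A+T=11, G+C=8
Perfect-match Tm = 2(11) + 4(8) = 22 + 32 = 54°C
Mismatches (positions where the bases are not complementary): 3 (at positions 13, 18, 19)
Effective Tm = 54 − 3×3 = 54 − 9 = 45°C

45°C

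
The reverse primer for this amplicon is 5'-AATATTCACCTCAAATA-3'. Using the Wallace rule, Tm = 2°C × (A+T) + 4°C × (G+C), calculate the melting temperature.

Scanning the sequence gives C=4, G=0, A=8, T=5.
So N_AT = 13 and N_GC = 4.
Tm = 4·4 + 2·13 = 16 + 26 = 42°C

42°C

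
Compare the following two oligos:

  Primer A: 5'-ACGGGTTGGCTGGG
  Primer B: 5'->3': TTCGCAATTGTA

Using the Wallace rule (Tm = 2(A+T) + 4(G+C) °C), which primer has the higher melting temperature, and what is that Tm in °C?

Primer A: A+T=4, G+C=10 → Tm = 2(4)+4(10) = 48°C
Primer B: A+T=8, G+C=4 → Tm = 2(8)+4(4) = 32°C
48°C vs 32°C → primer A is higher.

Primer A, 48°C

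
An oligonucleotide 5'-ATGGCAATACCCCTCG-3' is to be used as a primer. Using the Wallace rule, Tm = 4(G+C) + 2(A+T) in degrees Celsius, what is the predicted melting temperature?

50°C

Counting bases: A=4, C=6, G=3, T=3
So N_AT = 7 and N_GC = 9.
Tm = 2×7 + 4×9 = 50°C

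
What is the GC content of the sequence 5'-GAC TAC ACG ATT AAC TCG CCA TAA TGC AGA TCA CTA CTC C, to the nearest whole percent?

45%

Scanning the sequence gives C=13, T=9, G=5, A=13.
G+C = 5 + 13 = 18 out of 40 bases
%GC = 18/40 × 100 = 45% ≈ 45%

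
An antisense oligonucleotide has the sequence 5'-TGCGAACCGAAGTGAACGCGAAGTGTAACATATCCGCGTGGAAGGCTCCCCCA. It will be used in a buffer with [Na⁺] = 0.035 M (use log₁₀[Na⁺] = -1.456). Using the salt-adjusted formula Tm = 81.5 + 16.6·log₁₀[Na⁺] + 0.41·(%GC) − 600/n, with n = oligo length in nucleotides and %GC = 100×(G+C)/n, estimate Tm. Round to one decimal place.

69.2°C

Length n = 53. G=15, C=15, T=8, A=15
G+C = 30, so %GC = 30/53 × 100 = 56.604%
Salt term: 16.6 × (-1.456) = -24.17
GC term: 0.41 × 56.604 = 23.208; length term: −600/53 = −11.321
Tm = 81.5 + (-24.17) + 23.208 − 11.321 = 69.217 → 69.2°C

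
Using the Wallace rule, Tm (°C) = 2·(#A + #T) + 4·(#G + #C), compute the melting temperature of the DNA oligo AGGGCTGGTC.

Scanning the sequence gives G=5, A=1, T=2, C=2.
AT pairs contribute 3, GC pairs contribute 7.
Tm = 2×3 + 4×7 = 34°C

34°C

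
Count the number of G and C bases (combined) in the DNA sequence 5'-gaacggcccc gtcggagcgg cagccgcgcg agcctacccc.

32

Counting bases: T=2, A=6, G=14, C=18
G+C = 14 + 18 = 32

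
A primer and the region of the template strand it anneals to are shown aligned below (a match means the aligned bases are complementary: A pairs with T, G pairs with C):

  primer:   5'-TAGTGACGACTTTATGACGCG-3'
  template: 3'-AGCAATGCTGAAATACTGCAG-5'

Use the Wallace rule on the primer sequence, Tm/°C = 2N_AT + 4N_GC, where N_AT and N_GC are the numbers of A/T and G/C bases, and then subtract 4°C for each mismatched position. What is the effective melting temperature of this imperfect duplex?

Primer base counts: A=5, T=6, G=6, C=4 → A+T=11, G+C=10
Perfect-match Tm = 2(11) + 4(10) = 22 + 40 = 62°C
Mismatches (positions where the bases are not complementary): 4 (at positions 2, 5, 20, 21)
Effective Tm = 62 − 4×4 = 62 − 16 = 46°C

46°C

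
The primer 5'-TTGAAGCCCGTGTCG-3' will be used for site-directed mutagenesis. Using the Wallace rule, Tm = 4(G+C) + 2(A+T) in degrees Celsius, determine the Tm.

Scanning the sequence gives C=4, T=4, G=5, A=2.
So N_AT = 6 and N_GC = 9.
Tm = 4·9 + 2·6 = 36 + 12 = 48°C

48°C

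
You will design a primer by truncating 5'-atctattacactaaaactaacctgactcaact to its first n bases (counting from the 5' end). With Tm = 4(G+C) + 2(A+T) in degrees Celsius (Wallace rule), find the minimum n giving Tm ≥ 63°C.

First 24 bases: ATCTATTACACTAAAACTAACCTG → Tm = 62°C (< 63°C)
First 25 bases: ATCTATTACACTAAAACTAACCTGA → Tm = 64°C (≥ 63°C)
Since every base adds ≥2°C, Tm only increases with n, so the threshold is first crossed at n = 25.

n = 25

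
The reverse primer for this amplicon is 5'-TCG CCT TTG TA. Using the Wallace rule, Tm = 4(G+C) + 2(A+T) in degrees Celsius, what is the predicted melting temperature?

Base counts: A=1, G=2, T=5, C=3
A+T = 6, G+C = 5
Tm = 2(6) + 4(5) = 12 + 20 = 32°C

32°C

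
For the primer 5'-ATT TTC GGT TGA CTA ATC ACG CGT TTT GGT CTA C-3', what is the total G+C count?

14

Scanning the sequence gives T=14, C=7, G=7, A=6.
Total G or C: 7 + 7 = 14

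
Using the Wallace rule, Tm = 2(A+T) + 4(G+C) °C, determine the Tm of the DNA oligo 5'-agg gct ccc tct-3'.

40°C

C=5, A=1, T=3, G=3
A+T = 4, G+C = 8
Tm = 2(4) + 4(8) = 8 + 32 = 40°C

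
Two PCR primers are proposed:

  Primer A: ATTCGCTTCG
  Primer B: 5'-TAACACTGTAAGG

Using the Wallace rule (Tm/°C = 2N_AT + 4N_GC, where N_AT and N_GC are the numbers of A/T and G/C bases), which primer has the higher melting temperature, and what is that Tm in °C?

Primer A: A+T=5, G+C=5 → Tm = 2(5)+4(5) = 30°C
Primer B: A+T=8, G+C=5 → Tm = 2(8)+4(5) = 36°C
30°C vs 36°C → primer B is higher.

Primer B, 36°C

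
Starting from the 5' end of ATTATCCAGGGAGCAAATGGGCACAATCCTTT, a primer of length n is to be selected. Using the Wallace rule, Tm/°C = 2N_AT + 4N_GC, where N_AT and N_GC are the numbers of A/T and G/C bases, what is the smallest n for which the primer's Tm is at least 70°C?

n = 24

First 23 bases: ATTATCCAGGGAGCAAATGGGCA → Tm = 68°C (< 70°C)
First 24 bases: ATTATCCAGGGAGCAAATGGGCAC → Tm = 72°C (≥ 70°C)
Each additional base adds 2°C (A/T) or 4°C (G/C), so Tm is non-decreasing in n; n = 24 is the first length to reach 70°C.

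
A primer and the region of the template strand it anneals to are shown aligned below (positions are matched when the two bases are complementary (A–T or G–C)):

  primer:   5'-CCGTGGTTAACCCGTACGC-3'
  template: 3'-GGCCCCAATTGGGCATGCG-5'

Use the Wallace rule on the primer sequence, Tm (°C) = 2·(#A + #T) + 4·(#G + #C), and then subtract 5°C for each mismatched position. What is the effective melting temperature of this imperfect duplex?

Primer base counts: A=3, T=4, G=5, C=7 → A+T=7, G+C=12
Perfect-match Tm = 2(7) + 4(12) = 14 + 48 = 62°C
Mismatches (positions where the bases are not complementary): 1 (at position 4)
Effective Tm = 62 − 1×5 = 62 − 5 = 57°C

57°C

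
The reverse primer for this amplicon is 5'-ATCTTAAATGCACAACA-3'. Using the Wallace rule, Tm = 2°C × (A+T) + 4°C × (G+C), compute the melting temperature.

Scanning the sequence gives T=4, C=4, G=1, A=8.
A+T = 12, G+C = 5
Tm = 2×12 + 4×5 = 44°C

44°C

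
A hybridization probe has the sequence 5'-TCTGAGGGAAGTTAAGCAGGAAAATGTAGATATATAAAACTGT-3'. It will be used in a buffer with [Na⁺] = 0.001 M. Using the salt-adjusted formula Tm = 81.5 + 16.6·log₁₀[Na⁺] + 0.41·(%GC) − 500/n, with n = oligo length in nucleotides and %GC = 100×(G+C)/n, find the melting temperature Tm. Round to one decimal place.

33.4°C

Length n = 43. Scanning the sequence gives G=11, T=11, C=3, A=18.
G+C = 14, so %GC = 14/43 × 100 = 32.558%
Salt term: 16.6 × (-3) = -49.8
GC term: 0.41 × 32.558 = 13.349; length term: −500/43 = −11.628
Tm = 81.5 + (-49.8) + 13.349 − 11.628 = 33.421 → 33.4°C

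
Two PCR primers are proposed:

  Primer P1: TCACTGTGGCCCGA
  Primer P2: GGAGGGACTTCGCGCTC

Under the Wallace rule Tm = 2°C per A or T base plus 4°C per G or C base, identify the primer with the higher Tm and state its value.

Primer P2, 58°C

Primer P1: A+T=5, G+C=9 → Tm = 2(5)+4(9) = 46°C
Primer P2: A+T=5, G+C=12 → Tm = 2(5)+4(12) = 58°C
46°C vs 58°C → primer P2 is higher.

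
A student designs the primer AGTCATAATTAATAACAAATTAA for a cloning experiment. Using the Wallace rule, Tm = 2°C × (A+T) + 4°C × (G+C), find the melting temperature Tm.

A=13, T=7, G=1, C=2
AT pairs contribute 20, GC pairs contribute 3.
Tm = 2(20) + 4(3) = 40 + 12 = 52°C

52°C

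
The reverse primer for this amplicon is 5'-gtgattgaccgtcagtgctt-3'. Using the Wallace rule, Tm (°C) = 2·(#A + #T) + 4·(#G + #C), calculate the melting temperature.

60°C

Base counts: T=7, A=3, C=4, G=6
A+T = 10, G+C = 10
Tm = 4·10 + 2·10 = 40 + 20 = 60°C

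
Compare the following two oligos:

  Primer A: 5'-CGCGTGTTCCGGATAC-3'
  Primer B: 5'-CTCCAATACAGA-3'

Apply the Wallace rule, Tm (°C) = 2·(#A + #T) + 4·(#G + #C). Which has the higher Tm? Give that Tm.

Primer A: A+T=6, G+C=10 → Tm = 2(6)+4(10) = 52°C
Primer B: A+T=7, G+C=5 → Tm = 2(7)+4(5) = 34°C
52°C vs 34°C → primer A is higher.

Primer A, 52°C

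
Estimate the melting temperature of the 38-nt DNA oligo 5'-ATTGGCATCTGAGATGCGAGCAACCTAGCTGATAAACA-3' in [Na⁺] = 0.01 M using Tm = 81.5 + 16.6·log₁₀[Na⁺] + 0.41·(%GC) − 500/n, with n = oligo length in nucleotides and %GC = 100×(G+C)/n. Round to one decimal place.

Length n = 38. Scanning the sequence gives G=9, T=8, A=13, C=8.
G+C = 17, so %GC = 17/38 × 100 = 44.737%
Salt term: 16.6 × (-2) = -33.2
GC term: 0.41 × 44.737 = 18.342; length term: −500/38 = −13.158
Tm = 81.5 + (-33.2) + 18.342 − 13.158 = 53.484 → 53.5°C

53.5°C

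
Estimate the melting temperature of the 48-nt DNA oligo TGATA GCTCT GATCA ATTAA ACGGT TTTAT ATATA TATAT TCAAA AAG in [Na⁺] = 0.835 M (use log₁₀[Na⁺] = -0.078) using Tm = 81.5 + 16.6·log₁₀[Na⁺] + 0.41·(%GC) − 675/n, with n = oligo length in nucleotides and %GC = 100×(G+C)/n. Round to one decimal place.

75.5°C

Length n = 48. Counting bases: C=5, A=19, G=6, T=18
G+C = 11, so %GC = 11/48 × 100 = 22.917%
Salt term: 16.6 × (-0.078) = -1.295
GC term: 0.41 × 22.917 = 9.396; length term: −675/48 = −14.062
Tm = 81.5 + (-1.295) + 9.396 − 14.062 = 75.539 → 75.5°C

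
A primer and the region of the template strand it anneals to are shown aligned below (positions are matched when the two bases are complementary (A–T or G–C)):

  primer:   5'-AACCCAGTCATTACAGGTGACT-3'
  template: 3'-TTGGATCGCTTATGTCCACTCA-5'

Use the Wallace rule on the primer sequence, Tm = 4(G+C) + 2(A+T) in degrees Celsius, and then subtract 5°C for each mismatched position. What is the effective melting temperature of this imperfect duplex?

Primer base counts: A=7, T=5, G=4, C=6 → A+T=12, G+C=10
Perfect-match Tm = 2(12) + 4(10) = 24 + 40 = 64°C
Mismatches (positions where the bases are not complementary): 5 (at positions 5, 8, 9, 11, 21)
Effective Tm = 64 − 5×5 = 64 − 25 = 39°C

39°C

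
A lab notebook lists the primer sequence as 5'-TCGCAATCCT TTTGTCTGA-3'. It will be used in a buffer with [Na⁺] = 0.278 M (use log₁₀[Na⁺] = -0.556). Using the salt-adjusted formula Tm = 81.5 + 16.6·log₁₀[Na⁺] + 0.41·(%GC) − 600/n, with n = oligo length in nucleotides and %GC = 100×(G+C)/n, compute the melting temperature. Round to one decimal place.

Length n = 19. G=3, C=5, A=3, T=8
G+C = 8, so %GC = 8/19 × 100 = 42.105%
Salt term: 16.6 × (-0.556) = -9.23
GC term: 0.41 × 42.105 = 17.263; length term: −600/19 = −31.579
Tm = 81.5 + (-9.23) + 17.263 − 31.579 = 57.954 → 58.0°C

58.0°C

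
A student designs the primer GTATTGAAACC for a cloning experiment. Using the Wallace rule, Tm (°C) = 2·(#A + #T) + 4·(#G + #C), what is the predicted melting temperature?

Base counts: A=4, C=2, G=2, T=3
So N_AT = 7 and N_GC = 4.
Tm = 2×7 + 4×4 = 30°C

30°C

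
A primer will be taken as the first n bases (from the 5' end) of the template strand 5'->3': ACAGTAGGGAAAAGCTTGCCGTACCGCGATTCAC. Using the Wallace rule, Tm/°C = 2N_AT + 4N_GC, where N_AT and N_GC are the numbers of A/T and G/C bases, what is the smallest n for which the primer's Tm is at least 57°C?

n = 20

First 19 bases: ACAGTAGGGAAAAGCTTGC → Tm = 56°C (< 57°C)
First 20 bases: ACAGTAGGGAAAAGCTTGCC → Tm = 60°C (≥ 57°C)
Since every base adds ≥2°C, Tm only increases with n, so the threshold is first crossed at n = 20.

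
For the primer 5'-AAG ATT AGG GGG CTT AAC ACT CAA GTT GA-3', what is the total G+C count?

12

Base counts: T=7, A=10, G=8, C=4
Total G or C: 8 + 4 = 12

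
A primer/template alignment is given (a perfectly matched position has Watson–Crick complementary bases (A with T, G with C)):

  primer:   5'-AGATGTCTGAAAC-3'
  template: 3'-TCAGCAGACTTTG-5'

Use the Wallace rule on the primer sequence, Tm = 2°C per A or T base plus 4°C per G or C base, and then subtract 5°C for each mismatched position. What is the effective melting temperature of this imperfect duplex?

26°C

Primer base counts: A=5, T=3, G=3, C=2 → A+T=8, G+C=5
Perfect-match Tm = 2(8) + 4(5) = 16 + 20 = 36°C
Mismatches (positions where the bases are not complementary): 2 (at positions 3, 4)
Effective Tm = 36 − 2×5 = 36 − 10 = 26°C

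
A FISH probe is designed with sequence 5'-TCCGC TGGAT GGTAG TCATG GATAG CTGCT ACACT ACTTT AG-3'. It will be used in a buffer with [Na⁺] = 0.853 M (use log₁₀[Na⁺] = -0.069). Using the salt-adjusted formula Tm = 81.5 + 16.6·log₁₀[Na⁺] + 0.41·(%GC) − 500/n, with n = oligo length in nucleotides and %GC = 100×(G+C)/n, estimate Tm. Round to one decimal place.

88.0°C

Length n = 42. Scanning the sequence gives A=9, T=13, C=9, G=11.
G+C = 20, so %GC = 20/42 × 100 = 47.619%
Salt term: 16.6 × (-0.069) = -1.145
GC term: 0.41 × 47.619 = 19.524; length term: −500/42 = −11.905
Tm = 81.5 + (-1.145) + 19.524 − 11.905 = 87.974 → 88.0°C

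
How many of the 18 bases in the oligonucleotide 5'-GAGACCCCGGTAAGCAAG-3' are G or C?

Scanning the sequence gives T=1, C=5, A=6, G=6.
Total G or C: 6 + 5 = 11

11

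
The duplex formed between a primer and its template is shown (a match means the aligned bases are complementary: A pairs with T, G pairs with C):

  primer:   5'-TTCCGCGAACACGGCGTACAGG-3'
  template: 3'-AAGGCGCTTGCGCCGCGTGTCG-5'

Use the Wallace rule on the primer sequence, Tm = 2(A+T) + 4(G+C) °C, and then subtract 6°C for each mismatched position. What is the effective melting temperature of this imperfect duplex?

54°C

Primer base counts: A=5, T=3, G=7, C=7 → A+T=8, G+C=14
Perfect-match Tm = 2(8) + 4(14) = 16 + 56 = 72°C
Mismatches (positions where the bases are not complementary): 3 (at positions 11, 17, 22)
Effective Tm = 72 − 3×6 = 72 − 18 = 54°C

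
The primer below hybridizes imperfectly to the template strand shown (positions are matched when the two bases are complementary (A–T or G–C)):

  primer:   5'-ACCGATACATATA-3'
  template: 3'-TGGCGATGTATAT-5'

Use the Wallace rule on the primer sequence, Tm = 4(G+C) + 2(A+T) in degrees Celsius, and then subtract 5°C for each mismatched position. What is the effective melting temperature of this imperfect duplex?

Primer base counts: A=6, T=3, G=1, C=3 → A+T=9, G+C=4
Perfect-match Tm = 2(9) + 4(4) = 18 + 16 = 34°C
Mismatches (positions where the bases are not complementary): 1 (at position 5)
Effective Tm = 34 − 1×5 = 34 − 5 = 29°C

29°C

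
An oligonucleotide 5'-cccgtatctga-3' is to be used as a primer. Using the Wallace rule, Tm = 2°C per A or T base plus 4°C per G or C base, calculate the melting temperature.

Base counts: C=4, T=3, A=2, G=2
So N_AT = 5 and N_GC = 6.
Tm = 2(5) + 4(6) = 10 + 24 = 34°C

34°C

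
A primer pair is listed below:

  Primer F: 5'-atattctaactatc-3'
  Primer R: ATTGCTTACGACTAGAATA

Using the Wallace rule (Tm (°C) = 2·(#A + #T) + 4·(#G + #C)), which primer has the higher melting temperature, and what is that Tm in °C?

Primer R, 50°C

Primer F: A+T=11, G+C=3 → Tm = 2(11)+4(3) = 34°C
Primer R: A+T=13, G+C=6 → Tm = 2(13)+4(6) = 50°C
34°C vs 50°C → primer R is higher.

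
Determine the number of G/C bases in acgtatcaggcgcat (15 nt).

8

Scanning the sequence gives G=4, T=3, C=4, A=4.
G+C = 4 + 4 = 8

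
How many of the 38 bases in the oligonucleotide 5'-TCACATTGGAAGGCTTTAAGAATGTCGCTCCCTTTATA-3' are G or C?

Scanning the sequence gives T=13, A=10, C=8, G=7.
Total G or C: 7 + 8 = 15

15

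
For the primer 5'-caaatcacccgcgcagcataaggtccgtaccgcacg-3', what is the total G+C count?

22

Counting bases: G=8, A=10, T=4, C=14
Total G or C: 8 + 14 = 22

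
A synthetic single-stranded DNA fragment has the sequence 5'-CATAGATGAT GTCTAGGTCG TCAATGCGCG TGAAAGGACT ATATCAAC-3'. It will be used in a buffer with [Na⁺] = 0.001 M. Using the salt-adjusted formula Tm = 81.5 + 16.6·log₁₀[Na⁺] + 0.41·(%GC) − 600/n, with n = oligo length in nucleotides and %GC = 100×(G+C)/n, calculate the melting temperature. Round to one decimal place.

37.1°C

Length n = 48. G=12, A=15, C=9, T=12
G+C = 21, so %GC = 21/48 × 100 = 43.75%
Salt term: 16.6 × (-3) = -49.8
GC term: 0.41 × 43.75 = 17.938; length term: −600/48 = −12.5
Tm = 81.5 + (-49.8) + 17.938 − 12.5 = 37.138 → 37.1°C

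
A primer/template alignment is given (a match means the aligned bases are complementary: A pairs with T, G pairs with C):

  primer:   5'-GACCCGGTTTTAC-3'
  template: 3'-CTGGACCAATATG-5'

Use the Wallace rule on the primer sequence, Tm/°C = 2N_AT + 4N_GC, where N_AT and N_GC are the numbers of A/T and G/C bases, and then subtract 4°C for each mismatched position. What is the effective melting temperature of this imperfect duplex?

32°C

Primer base counts: A=2, T=4, G=3, C=4 → A+T=6, G+C=7
Perfect-match Tm = 2(6) + 4(7) = 12 + 28 = 40°C
Mismatches (positions where the bases are not complementary): 2 (at positions 5, 10)
Effective Tm = 40 − 2×4 = 40 − 8 = 32°C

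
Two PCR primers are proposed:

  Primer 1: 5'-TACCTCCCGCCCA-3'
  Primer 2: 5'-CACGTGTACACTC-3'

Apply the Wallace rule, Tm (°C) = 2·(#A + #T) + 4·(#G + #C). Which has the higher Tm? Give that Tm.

Primer 1, 44°C

Primer 1: A+T=4, G+C=9 → Tm = 2(4)+4(9) = 44°C
Primer 2: A+T=6, G+C=7 → Tm = 2(6)+4(7) = 40°C
44°C vs 40°C → primer 1 is higher.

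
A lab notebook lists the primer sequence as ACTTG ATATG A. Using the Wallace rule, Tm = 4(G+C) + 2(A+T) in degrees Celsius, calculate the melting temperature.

Scanning the sequence gives A=4, C=1, T=4, G=2.
AT pairs contribute 8, GC pairs contribute 3.
Tm = 4·3 + 2·8 = 12 + 16 = 28°C

28°C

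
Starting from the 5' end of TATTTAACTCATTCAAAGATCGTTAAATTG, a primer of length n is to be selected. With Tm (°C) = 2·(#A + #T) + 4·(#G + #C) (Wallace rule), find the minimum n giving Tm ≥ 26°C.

n = 11

First 10 bases: TATTTAACTC → Tm = 24°C (< 26°C)
First 11 bases: TATTTAACTCA → Tm = 26°C (≥ 26°C)
Each additional base adds 2°C (A/T) or 4°C (G/C), so Tm is non-decreasing in n; n = 11 is the first length to reach 26°C.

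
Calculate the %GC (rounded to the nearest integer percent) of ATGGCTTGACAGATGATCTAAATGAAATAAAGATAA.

28%

C=3, T=9, A=17, G=7
G+C = 7 + 3 = 10 out of 36 bases
%GC = 10/36 × 100 = 27.78% ≈ 28%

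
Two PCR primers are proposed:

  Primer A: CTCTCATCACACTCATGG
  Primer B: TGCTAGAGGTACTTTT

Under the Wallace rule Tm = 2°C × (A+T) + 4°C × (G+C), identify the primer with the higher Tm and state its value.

Primer A, 54°C

Primer A: A+T=9, G+C=9 → Tm = 2(9)+4(9) = 54°C
Primer B: A+T=10, G+C=6 → Tm = 2(10)+4(6) = 44°C
54°C vs 44°C → primer A is higher.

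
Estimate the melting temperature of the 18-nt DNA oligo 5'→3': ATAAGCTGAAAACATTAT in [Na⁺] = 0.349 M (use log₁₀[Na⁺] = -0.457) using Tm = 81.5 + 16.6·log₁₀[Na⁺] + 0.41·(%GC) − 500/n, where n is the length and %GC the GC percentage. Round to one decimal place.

Length n = 18. Base counts: A=9, T=5, C=2, G=2
G+C = 4, so %GC = 4/18 × 100 = 22.222%
Salt term: 16.6 × (-0.457) = -7.586
GC term: 0.41 × 22.222 = 9.111; length term: −500/18 = −27.778
Tm = 81.5 + (-7.586) + 9.111 − 27.778 = 55.247 → 55.2°C

55.2°C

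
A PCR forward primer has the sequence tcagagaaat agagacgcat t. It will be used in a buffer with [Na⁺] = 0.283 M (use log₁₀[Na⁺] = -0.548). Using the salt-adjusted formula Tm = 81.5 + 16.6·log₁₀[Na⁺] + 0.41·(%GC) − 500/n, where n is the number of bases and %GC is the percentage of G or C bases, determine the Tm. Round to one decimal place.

Length n = 21. Counting bases: A=9, G=5, C=3, T=4
G+C = 8, so %GC = 8/21 × 100 = 38.095%
Salt term: 16.6 × (-0.548) = -9.097
GC term: 0.41 × 38.095 = 15.619; length term: −500/21 = −23.81
Tm = 81.5 + (-9.097) + 15.619 − 23.81 = 64.212 → 64.2°C

64.2°C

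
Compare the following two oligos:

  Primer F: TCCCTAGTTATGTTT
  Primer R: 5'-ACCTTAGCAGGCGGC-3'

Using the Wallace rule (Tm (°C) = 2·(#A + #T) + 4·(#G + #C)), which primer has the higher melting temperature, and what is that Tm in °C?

Primer F: A+T=10, G+C=5 → Tm = 2(10)+4(5) = 40°C
Primer R: A+T=5, G+C=10 → Tm = 2(5)+4(10) = 50°C
40°C vs 50°C → primer R is higher.

Primer R, 50°C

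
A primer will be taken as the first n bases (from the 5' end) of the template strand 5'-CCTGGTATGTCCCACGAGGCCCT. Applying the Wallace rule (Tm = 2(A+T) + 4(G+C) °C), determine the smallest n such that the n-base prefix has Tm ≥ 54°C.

n = 17

First 16 bases: CCTGGTATGTCCCACG → Tm = 52°C (< 54°C)
First 17 bases: CCTGGTATGTCCCACGA → Tm = 54°C (≥ 54°C)
Since every base adds ≥2°C, Tm only increases with n, so the threshold is first crossed at n = 17.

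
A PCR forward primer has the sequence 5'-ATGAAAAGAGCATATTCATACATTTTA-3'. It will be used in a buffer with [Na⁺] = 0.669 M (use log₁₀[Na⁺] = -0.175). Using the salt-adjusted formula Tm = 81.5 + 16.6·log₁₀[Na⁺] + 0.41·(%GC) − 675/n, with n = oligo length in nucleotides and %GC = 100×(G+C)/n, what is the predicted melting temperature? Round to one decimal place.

Length n = 27. C=3, T=9, G=3, A=12
G+C = 6, so %GC = 6/27 × 100 = 22.222%
Salt term: 16.6 × (-0.175) = -2.905
GC term: 0.41 × 22.222 = 9.111; length term: −675/27 = −25
Tm = 81.5 + (-2.905) + 9.111 − 25 = 62.706 → 62.7°C

62.7°C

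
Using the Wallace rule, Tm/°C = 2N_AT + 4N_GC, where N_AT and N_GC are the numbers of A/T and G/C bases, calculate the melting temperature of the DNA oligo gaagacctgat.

Scanning the sequence gives G=3, T=2, C=2, A=4.
A+T = 6, G+C = 5
Tm = 2×6 + 4×5 = 32°C

32°C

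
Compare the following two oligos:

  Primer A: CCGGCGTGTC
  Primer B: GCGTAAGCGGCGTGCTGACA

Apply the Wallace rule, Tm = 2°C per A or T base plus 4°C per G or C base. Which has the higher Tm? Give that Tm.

Primer A: A+T=2, G+C=8 → Tm = 2(2)+4(8) = 36°C
Primer B: A+T=7, G+C=13 → Tm = 2(7)+4(13) = 66°C
36°C vs 66°C → primer B is higher.

Primer B, 66°C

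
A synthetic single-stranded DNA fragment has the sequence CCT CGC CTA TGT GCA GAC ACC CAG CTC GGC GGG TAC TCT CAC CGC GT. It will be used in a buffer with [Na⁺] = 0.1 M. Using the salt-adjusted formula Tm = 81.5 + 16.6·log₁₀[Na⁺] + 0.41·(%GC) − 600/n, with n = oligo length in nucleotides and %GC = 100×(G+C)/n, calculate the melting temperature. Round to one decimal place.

Length n = 47. Scanning the sequence gives A=7, C=19, T=9, G=12.
G+C = 31, so %GC = 31/47 × 100 = 65.957%
Salt term: 16.6 × (-1) = -16.6
GC term: 0.41 × 65.957 = 27.042; length term: −600/47 = −12.766
Tm = 81.5 + (-16.6) + 27.042 − 12.766 = 79.176 → 79.2°C

79.2°C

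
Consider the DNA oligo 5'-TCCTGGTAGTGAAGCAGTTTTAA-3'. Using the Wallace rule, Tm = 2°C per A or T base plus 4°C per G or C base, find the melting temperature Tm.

Scanning the sequence gives G=6, T=8, A=6, C=3.
AT pairs contribute 14, GC pairs contribute 9.
Tm = 4·9 + 2·14 = 36 + 28 = 64°C

64°C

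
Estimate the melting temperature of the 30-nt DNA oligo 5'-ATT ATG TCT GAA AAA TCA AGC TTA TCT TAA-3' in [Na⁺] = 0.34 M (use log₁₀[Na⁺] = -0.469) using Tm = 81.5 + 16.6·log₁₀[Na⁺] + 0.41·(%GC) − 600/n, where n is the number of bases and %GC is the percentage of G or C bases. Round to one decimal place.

63.3°C

Length n = 30. Scanning the sequence gives T=11, A=12, G=3, C=4.
G+C = 7, so %GC = 7/30 × 100 = 23.333%
Salt term: 16.6 × (-0.469) = -7.785
GC term: 0.41 × 23.333 = 9.567; length term: −600/30 = −20
Tm = 81.5 + (-7.785) + 9.567 − 20 = 63.282 → 63.3°C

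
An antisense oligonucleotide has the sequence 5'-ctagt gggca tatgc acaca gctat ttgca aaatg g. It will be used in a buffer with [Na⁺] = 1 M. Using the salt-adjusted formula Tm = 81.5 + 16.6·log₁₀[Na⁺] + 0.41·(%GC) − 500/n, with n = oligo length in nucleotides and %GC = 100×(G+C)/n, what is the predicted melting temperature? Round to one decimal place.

85.8°C

Length n = 36. Counting bases: T=9, G=9, C=7, A=11
G+C = 16, so %GC = 16/36 × 100 = 44.444%
Salt term: 16.6 × (0) = 0
GC term: 0.41 × 44.444 = 18.222; length term: −500/36 = −13.889
Tm = 81.5 + (0) + 18.222 − 13.889 = 85.833 → 85.8°C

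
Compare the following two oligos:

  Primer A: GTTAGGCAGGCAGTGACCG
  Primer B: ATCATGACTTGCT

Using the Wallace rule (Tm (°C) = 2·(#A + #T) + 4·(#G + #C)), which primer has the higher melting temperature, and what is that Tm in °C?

Primer A, 62°C

Primer A: A+T=7, G+C=12 → Tm = 2(7)+4(12) = 62°C
Primer B: A+T=8, G+C=5 → Tm = 2(8)+4(5) = 36°C
62°C vs 36°C → primer A is higher.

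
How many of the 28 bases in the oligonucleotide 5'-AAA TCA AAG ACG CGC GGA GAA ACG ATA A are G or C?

12

Scanning the sequence gives G=7, A=14, T=2, C=5.
Total G or C: 7 + 5 = 12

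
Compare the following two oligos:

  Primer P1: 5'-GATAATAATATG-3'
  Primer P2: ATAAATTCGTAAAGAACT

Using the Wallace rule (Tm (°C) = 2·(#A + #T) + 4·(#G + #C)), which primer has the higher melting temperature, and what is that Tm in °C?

Primer P2, 44°C

Primer P1: A+T=10, G+C=2 → Tm = 2(10)+4(2) = 28°C
Primer P2: A+T=14, G+C=4 → Tm = 2(14)+4(4) = 44°C
28°C vs 44°C → primer P2 is higher.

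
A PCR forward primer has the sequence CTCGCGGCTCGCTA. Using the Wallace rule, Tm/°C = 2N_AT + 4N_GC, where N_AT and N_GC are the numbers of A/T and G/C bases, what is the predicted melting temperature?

Base counts: C=6, T=3, G=4, A=1
AT pairs contribute 4, GC pairs contribute 10.
Tm = 2(4) + 4(10) = 8 + 40 = 48°C

48°C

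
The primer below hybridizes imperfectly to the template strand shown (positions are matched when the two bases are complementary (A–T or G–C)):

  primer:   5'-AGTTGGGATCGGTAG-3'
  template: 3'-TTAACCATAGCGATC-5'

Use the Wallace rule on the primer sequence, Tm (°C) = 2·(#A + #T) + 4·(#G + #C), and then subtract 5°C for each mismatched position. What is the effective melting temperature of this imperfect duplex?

Primer base counts: A=3, T=4, G=7, C=1 → A+T=7, G+C=8
Perfect-match Tm = 2(7) + 4(8) = 14 + 32 = 46°C
Mismatches (positions where the bases are not complementary): 3 (at positions 2, 7, 12)
Effective Tm = 46 − 3×5 = 46 − 15 = 31°C

31°C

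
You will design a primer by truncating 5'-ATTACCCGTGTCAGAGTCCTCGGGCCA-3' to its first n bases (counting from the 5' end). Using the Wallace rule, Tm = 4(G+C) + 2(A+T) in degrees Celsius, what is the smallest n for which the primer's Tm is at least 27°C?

n = 10

First 9 bases: ATTACCCGT → Tm = 26°C (< 27°C)
First 10 bases: ATTACCCGTG → Tm = 30°C (≥ 27°C)
Since every base adds ≥2°C, Tm only increases with n, so the threshold is first crossed at n = 10.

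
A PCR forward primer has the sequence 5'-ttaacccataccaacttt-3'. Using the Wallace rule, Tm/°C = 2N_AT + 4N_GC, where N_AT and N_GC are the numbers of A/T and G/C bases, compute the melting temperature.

48°C

Base counts: A=6, G=0, T=6, C=6
A+T = 12, G+C = 6
Tm = 2(12) + 4(6) = 24 + 24 = 48°C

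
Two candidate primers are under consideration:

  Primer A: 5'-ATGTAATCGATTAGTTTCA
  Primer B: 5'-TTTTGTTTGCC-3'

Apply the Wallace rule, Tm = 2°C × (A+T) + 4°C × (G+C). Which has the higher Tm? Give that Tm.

Primer A, 48°C

Primer A: A+T=14, G+C=5 → Tm = 2(14)+4(5) = 48°C
Primer B: A+T=7, G+C=4 → Tm = 2(7)+4(4) = 30°C
48°C vs 30°C → primer A is higher.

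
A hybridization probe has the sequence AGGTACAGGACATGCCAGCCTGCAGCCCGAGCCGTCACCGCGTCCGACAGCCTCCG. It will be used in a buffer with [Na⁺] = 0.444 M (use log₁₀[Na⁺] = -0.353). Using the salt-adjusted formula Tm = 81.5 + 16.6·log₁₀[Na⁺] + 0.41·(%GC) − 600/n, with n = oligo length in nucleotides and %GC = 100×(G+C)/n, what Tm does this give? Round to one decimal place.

93.5°C

Length n = 56. Scanning the sequence gives G=16, T=6, C=23, A=11.
G+C = 39, so %GC = 39/56 × 100 = 69.643%
Salt term: 16.6 × (-0.353) = -5.86
GC term: 0.41 × 69.643 = 28.554; length term: −600/56 = −10.714
Tm = 81.5 + (-5.86) + 28.554 − 10.714 = 93.48 → 93.5°C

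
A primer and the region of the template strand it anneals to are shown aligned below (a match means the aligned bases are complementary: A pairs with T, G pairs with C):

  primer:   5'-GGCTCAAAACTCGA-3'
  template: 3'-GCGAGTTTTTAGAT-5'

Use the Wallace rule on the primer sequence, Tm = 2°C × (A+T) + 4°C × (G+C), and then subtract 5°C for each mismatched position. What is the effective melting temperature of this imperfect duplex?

27°C

Primer base counts: A=5, T=2, G=3, C=4 → A+T=7, G+C=7
Perfect-match Tm = 2(7) + 4(7) = 14 + 28 = 42°C
Mismatches (positions where the bases are not complementary): 3 (at positions 1, 10, 13)
Effective Tm = 42 − 3×5 = 42 − 15 = 27°C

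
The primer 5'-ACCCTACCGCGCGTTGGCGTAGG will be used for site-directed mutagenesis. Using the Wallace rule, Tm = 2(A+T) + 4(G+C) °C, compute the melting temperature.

78°C

A=3, C=8, G=8, T=4
A+T = 7, G+C = 16
Tm = 4·16 + 2·7 = 64 + 14 = 78°C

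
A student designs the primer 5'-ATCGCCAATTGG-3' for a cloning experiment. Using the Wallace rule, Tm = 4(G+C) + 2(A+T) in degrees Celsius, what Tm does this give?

36°C

G=3, T=3, A=3, C=3
A+T = 6, G+C = 6
Tm = 2(6) + 4(6) = 12 + 24 = 36°C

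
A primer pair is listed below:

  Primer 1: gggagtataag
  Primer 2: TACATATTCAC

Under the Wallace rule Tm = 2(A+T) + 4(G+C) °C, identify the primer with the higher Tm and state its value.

Primer 1: A+T=6, G+C=5 → Tm = 2(6)+4(5) = 32°C
Primer 2: A+T=8, G+C=3 → Tm = 2(8)+4(3) = 28°C
32°C vs 28°C → primer 1 is higher.

Primer 1, 32°C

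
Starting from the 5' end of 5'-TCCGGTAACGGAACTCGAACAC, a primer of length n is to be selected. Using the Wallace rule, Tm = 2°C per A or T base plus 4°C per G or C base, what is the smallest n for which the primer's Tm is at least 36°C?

First 10 bases: TCCGGTAACG → Tm = 32°C (< 36°C)
First 11 bases: TCCGGTAACGG → Tm = 36°C (≥ 36°C)
Since every base adds ≥2°C, Tm only increases with n, so the threshold is first crossed at n = 11.

n = 11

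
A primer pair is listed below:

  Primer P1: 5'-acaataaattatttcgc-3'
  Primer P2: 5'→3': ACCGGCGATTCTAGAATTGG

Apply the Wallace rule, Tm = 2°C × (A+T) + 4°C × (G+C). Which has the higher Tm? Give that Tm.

Primer P1: A+T=13, G+C=4 → Tm = 2(13)+4(4) = 42°C
Primer P2: A+T=10, G+C=10 → Tm = 2(10)+4(10) = 60°C
42°C vs 60°C → primer P2 is higher.

Primer P2, 60°C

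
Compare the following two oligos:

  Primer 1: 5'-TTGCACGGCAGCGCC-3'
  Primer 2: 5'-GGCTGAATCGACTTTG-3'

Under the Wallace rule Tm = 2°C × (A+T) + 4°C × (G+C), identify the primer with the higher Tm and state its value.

Primer 1, 52°C

Primer 1: A+T=4, G+C=11 → Tm = 2(4)+4(11) = 52°C
Primer 2: A+T=8, G+C=8 → Tm = 2(8)+4(8) = 48°C
52°C vs 48°C → primer 1 is higher.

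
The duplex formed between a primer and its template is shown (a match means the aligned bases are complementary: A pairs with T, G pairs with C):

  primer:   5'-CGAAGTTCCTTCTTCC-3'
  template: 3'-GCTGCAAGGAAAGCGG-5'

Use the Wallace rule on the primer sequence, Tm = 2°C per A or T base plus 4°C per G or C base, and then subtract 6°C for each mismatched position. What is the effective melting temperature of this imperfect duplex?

24°C

Primer base counts: A=2, T=6, G=2, C=6 → A+T=8, G+C=8
Perfect-match Tm = 2(8) + 4(8) = 16 + 32 = 48°C
Mismatches (positions where the bases are not complementary): 4 (at positions 4, 12, 13, 14)
Effective Tm = 48 − 4×6 = 48 − 24 = 24°C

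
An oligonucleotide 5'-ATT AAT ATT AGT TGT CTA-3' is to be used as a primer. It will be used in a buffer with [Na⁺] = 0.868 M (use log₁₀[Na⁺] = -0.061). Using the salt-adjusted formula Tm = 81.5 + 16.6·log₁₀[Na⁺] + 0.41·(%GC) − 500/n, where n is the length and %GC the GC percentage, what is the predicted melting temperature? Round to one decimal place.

Length n = 18. A=6, T=9, C=1, G=2
G+C = 3, so %GC = 3/18 × 100 = 16.667%
Salt term: 16.6 × (-0.061) = -1.013
GC term: 0.41 × 16.667 = 6.833; length term: −500/18 = −27.778
Tm = 81.5 + (-1.013) + 6.833 − 27.778 = 59.542 → 59.5°C

59.5°C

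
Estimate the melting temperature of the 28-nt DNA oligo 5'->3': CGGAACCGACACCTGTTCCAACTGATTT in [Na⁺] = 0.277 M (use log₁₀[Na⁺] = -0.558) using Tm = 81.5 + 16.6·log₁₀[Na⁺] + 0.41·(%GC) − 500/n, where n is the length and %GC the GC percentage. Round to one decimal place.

Length n = 28. A=7, C=9, T=7, G=5
G+C = 14, so %GC = 14/28 × 100 = 50%
Salt term: 16.6 × (-0.558) = -9.263
GC term: 0.41 × 50 = 20.5; length term: −500/28 = −17.857
Tm = 81.5 + (-9.263) + 20.5 − 17.857 = 74.88 → 74.9°C

74.9°C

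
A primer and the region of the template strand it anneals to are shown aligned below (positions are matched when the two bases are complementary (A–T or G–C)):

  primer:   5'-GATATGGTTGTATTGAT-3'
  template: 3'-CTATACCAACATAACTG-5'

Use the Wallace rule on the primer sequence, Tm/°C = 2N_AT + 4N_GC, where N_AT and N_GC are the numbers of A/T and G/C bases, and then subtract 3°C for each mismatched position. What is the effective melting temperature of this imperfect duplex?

41°C

Primer base counts: A=4, T=8, G=5, C=0 → A+T=12, G+C=5
Perfect-match Tm = 2(12) + 4(5) = 24 + 20 = 44°C
Mismatches (positions where the bases are not complementary): 1 (at position 17)
Effective Tm = 44 − 1×3 = 44 − 3 = 41°C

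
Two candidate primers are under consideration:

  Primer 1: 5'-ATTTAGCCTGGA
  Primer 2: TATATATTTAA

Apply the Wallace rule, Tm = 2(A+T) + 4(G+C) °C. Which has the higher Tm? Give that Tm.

Primer 1: A+T=7, G+C=5 → Tm = 2(7)+4(5) = 34°C
Primer 2: A+T=11, G+C=0 → Tm = 2(11)+4(0) = 22°C
34°C vs 22°C → primer 1 is higher.

Primer 1, 34°C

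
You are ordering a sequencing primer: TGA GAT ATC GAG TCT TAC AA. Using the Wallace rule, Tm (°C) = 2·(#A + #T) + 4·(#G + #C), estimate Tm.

54°C

C=3, T=6, A=7, G=4
A+T = 13, G+C = 7
Tm = 2(13) + 4(7) = 26 + 28 = 54°C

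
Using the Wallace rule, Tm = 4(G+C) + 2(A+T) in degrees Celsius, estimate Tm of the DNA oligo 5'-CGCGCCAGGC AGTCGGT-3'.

Counting bases: C=6, A=2, G=7, T=2
AT pairs contribute 4, GC pairs contribute 13.
Tm = 2×4 + 4×13 = 60°C

60°C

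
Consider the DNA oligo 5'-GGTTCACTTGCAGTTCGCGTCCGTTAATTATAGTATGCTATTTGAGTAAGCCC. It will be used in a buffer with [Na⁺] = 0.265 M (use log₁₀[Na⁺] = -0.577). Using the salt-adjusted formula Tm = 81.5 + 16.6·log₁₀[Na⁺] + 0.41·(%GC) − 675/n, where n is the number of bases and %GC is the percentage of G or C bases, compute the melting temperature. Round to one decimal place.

77.0°C

Length n = 53. C=11, A=11, T=19, G=12
G+C = 23, so %GC = 23/53 × 100 = 43.396%
Salt term: 16.6 × (-0.577) = -9.578
GC term: 0.41 × 43.396 = 17.792; length term: −675/53 = −12.736
Tm = 81.5 + (-9.578) + 17.792 − 12.736 = 76.978 → 77.0°C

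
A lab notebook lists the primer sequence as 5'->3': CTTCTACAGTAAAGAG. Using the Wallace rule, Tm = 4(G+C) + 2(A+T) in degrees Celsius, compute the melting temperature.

44°C

Scanning the sequence gives A=6, T=4, G=3, C=3.
So N_AT = 10 and N_GC = 6.
Tm = 2(10) + 4(6) = 20 + 24 = 44°C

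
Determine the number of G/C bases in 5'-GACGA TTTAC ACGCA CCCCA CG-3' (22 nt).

13

T=3, G=4, A=6, C=9
G+C = 4 + 9 = 13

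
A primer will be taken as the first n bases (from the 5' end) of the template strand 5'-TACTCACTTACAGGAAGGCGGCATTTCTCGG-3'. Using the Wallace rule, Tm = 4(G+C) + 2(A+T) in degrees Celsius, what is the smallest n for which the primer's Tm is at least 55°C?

n = 19

First 18 bases: TACTCACTTACAGGAAGG → Tm = 52°C (< 55°C)
First 19 bases: TACTCACTTACAGGAAGGC → Tm = 56°C (≥ 55°C)
Since every base adds ≥2°C, Tm only increases with n, so the threshold is first crossed at n = 19.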